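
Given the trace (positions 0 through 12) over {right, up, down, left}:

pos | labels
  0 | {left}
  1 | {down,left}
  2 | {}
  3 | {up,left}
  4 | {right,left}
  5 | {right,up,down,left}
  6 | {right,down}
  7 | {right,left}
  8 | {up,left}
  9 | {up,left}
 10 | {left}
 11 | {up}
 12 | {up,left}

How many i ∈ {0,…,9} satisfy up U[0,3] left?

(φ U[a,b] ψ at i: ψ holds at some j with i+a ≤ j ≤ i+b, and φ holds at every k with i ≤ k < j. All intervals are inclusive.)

Evaluate at each i in [0,9]:
  i=0: ✓ (rhs at j=0)
  i=1: ✓ (rhs at j=1)
  i=2: ✗ (lhs fails at k=2 before rhs at j=3)
  i=3: ✓ (rhs at j=3)
  i=4: ✓ (rhs at j=4)
  i=5: ✓ (rhs at j=5)
  i=6: ✗ (lhs fails at k=6 before rhs at j=7)
  i=7: ✓ (rhs at j=7)
  i=8: ✓ (rhs at j=8)
  i=9: ✓ (rhs at j=9)
Positions where it holds: {0, 1, 3, 4, 5, 7, 8, 9} → 8.

8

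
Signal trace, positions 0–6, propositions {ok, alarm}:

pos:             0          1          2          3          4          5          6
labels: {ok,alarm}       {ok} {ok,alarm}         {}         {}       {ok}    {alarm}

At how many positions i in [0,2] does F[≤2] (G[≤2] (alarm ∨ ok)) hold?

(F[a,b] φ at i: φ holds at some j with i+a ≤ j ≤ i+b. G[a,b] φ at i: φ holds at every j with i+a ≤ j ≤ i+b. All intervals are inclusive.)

1

Evaluate at each i in [0,2]:
  i=0: ✓ (witness j=0)
  i=1: ✗ (none in [1,3])
  i=2: ✗ (none in [2,4])
Positions where it holds: {0} → 1.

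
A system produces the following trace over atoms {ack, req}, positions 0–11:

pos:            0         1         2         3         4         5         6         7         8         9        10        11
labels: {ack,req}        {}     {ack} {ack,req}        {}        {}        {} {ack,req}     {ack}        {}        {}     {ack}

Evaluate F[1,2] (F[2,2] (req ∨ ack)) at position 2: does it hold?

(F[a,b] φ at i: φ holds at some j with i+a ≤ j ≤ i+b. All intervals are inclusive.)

Check F[2,2] (req ∨ ack) at each j in [3,4]:
  j=3: fails (none in [5,5])
  j=4: fails (none in [6,6])
No position in the window satisfies it → formula fails.

No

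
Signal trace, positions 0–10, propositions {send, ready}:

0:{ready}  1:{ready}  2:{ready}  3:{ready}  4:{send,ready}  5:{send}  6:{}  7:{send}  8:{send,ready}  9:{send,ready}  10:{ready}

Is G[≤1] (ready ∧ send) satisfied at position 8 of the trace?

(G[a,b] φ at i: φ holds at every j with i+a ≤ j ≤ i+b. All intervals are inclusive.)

Check (ready ∧ send) at every j in [8,9]:
  j=8: true
  j=9: true
All positions satisfy it → formula holds.

Yes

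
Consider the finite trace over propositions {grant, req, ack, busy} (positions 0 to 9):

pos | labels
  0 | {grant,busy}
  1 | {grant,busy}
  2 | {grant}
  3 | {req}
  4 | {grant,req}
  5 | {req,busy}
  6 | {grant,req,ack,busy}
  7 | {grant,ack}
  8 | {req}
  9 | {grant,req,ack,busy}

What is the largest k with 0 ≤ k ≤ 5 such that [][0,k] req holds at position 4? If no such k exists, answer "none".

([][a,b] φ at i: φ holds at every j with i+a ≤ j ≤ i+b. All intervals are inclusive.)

2

req must hold from j=4 onward; find where it first fails.
  j=4: holds
  j=5: holds
  j=6: holds
  j=7: fails
Holds on [4,6], so largest k = 2.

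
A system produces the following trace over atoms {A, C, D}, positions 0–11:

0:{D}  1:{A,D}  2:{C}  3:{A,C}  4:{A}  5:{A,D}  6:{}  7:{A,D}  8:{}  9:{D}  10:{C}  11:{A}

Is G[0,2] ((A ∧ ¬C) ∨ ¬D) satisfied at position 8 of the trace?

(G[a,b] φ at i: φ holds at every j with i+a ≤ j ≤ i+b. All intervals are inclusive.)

Check ((A ∧ ¬C) ∨ ¬D) at every j in [8,10]:
  j=8: true
  j=9: false
  j=10: true
Fails at j=9 → formula fails.

Does not hold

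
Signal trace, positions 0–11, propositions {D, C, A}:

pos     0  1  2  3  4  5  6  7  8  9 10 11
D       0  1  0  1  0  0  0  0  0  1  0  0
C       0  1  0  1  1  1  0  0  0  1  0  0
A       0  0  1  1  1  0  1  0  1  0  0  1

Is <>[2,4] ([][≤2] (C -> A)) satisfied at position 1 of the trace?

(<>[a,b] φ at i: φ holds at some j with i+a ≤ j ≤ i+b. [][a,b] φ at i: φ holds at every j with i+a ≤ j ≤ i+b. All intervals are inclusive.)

Check [][≤2] (C -> A) at each j in [3,5]:
  j=3: fails at 5
  j=4: fails at 5
  j=5: fails at 5
No position in the window satisfies it → formula fails.

Does not hold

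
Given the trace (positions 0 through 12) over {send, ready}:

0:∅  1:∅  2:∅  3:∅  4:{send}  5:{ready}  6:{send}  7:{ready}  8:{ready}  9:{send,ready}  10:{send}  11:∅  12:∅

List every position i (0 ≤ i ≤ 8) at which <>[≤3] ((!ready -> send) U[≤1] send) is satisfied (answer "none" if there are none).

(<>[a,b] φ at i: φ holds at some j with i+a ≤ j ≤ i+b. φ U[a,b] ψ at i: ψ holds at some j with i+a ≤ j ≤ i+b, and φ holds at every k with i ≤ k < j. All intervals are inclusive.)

Evaluate at each i in [0,8]:
  i=0: ✗ (none in [0,3])
  i=1: ✓ (witness j=4)
  i=2: ✓ (witness j=4)
  i=3: ✓ (witness j=4)
  i=4: ✓ (witness j=4)
  i=5: ✓ (witness j=5)
  i=6: ✓ (witness j=6)
  i=7: ✓ (witness j=8)
  i=8: ✓ (witness j=8)

1, 2, 3, 4, 5, 6, 7, 8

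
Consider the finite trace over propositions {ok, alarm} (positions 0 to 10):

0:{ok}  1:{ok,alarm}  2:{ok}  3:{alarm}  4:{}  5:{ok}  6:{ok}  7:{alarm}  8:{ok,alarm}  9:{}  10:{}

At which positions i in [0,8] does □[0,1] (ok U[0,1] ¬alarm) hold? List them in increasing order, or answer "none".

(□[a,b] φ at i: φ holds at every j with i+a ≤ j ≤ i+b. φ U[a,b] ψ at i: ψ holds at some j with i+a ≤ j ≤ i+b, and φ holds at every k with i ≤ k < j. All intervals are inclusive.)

Evaluate at each i in [0,8]:
  i=0: ✓ (all of [0,1])
  i=1: ✓ (all of [1,2])
  i=2: ✗ (fails at j=3)
  i=3: ✗ (fails at j=3)
  i=4: ✓ (all of [4,5])
  i=5: ✓ (all of [5,6])
  i=6: ✗ (fails at j=7)
  i=7: ✗ (fails at j=7)
  i=8: ✓ (all of [8,9])

0, 1, 4, 5, 8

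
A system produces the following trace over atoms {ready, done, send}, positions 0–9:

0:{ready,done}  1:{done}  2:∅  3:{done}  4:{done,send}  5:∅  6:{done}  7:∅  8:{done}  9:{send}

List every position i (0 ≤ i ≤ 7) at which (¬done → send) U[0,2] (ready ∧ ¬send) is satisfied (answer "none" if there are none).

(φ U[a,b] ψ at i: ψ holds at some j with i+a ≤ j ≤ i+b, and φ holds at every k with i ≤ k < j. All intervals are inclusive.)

0

Evaluate at each i in [0,7]:
  i=0: ✓ (rhs at j=0)
  i=1: ✗ (no rhs in [1,3])
  i=2: ✗ (no rhs in [2,4])
  i=3: ✗ (no rhs in [3,5])
  i=4: ✗ (no rhs in [4,6])
  i=5: ✗ (no rhs in [5,7])
  i=6: ✗ (no rhs in [6,8])
  i=7: ✗ (no rhs in [7,9])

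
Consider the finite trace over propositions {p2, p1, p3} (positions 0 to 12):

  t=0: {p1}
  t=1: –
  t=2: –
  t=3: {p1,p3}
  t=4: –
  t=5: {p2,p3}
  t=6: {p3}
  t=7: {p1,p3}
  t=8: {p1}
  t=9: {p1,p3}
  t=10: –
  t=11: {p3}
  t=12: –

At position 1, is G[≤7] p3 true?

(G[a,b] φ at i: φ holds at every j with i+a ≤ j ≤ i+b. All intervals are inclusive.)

Check p3 at every j in [1,8]:
  j=1: false
  j=2: false
  j=3: true
  j=4: false
  j=5: true
  j=6: true
  j=7: true
  j=8: false
Fails at j=1 → formula fails.

No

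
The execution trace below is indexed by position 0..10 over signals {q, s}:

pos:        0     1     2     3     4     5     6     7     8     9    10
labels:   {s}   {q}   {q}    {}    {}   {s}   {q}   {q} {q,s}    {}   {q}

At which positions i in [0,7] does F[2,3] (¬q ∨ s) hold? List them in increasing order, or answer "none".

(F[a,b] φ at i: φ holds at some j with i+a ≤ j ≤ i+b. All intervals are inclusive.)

0, 1, 2, 3, 5, 6, 7

Evaluate at each i in [0,7]:
  i=0: ✓ (witness j=3)
  i=1: ✓ (witness j=3)
  i=2: ✓ (witness j=4)
  i=3: ✓ (witness j=5)
  i=4: ✗ (none in [6,7])
  i=5: ✓ (witness j=8)
  i=6: ✓ (witness j=8)
  i=7: ✓ (witness j=9)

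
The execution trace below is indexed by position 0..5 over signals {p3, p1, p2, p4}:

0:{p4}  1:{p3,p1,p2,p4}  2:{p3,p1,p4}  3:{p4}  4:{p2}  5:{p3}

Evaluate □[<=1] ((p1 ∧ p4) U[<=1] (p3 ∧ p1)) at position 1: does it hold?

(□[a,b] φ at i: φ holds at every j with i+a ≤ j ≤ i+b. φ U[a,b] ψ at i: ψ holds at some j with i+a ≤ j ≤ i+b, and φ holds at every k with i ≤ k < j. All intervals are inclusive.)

Check ((p1 ∧ p4) U[<=1] (p3 ∧ p1)) at every j in [1,2]:
  j=1: holds
  j=2: holds
All positions satisfy it → formula holds.

Yes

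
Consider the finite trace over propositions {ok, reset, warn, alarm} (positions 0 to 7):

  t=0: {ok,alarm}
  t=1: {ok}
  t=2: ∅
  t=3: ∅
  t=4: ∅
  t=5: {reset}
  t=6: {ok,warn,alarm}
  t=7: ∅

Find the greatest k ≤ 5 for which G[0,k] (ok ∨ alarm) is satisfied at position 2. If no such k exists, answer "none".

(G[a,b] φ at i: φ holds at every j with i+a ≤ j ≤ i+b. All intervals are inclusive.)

none

(ok ∨ alarm) must hold from j=2 onward; find where it first fails.
  j=2: fails → no k works.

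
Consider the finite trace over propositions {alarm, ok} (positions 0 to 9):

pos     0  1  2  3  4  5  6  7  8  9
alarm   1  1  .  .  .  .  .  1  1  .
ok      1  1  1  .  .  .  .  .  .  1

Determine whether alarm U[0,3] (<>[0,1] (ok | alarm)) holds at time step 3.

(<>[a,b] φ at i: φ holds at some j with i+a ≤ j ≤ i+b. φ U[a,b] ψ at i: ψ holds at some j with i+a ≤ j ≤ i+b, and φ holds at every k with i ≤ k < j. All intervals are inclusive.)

Need some j in [3,6] with <>[0,1] (ok | alarm), and alarm at every k in [3,j-1].
  j=3: <>[0,1] (ok | alarm) — fails (none in [3,4]).
  j=4: <>[0,1] (ok | alarm) — fails (none in [4,5]).
  j=5: <>[0,1] (ok | alarm) — fails (none in [5,6]).
  j=6: <>[0,1] (ok | alarm) holds, but alarm fails at k=3 → not this j.
No j in the window works → until fails.

No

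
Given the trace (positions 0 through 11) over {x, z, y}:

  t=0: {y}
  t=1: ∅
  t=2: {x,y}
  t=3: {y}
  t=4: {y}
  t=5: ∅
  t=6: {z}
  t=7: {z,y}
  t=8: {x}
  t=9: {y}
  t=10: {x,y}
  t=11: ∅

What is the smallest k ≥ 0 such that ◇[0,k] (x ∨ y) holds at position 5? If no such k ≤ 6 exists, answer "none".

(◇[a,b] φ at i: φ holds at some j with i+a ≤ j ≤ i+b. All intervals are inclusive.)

Scan j = 5,6,… for (x ∨ y):
  j=5: fails
  j=6: fails
  j=7: holds
First hit at j=7, so smallest k = 7-5 = 2.

2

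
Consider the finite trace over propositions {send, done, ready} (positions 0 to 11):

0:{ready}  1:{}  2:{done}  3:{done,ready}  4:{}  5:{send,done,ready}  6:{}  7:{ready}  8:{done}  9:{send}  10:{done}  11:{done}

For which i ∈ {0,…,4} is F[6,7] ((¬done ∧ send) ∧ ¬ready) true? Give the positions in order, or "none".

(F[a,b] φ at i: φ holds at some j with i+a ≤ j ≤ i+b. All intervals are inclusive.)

2, 3

Evaluate at each i in [0,4]:
  i=0: ✗ (none in [6,7])
  i=1: ✗ (none in [7,8])
  i=2: ✓ (witness j=9)
  i=3: ✓ (witness j=9)
  i=4: ✗ (none in [10,11])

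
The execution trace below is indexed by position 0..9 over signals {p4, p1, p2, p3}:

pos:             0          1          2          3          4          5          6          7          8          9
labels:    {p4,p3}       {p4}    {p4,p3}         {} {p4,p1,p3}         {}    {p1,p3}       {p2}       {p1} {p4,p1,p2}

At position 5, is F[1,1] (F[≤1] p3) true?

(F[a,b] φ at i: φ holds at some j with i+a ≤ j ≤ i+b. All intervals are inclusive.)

True

Check F[≤1] p3 at each j in [6,6]:
  j=6: holds (witness at 6)
Found at j=6 → formula holds.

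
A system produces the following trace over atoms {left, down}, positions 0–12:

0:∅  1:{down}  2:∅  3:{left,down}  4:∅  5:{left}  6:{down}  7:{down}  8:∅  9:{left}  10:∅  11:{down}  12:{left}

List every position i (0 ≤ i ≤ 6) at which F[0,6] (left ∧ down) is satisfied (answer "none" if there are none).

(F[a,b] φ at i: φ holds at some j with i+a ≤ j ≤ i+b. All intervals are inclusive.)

Evaluate at each i in [0,6]:
  i=0: ✓ (witness j=3)
  i=1: ✓ (witness j=3)
  i=2: ✓ (witness j=3)
  i=3: ✓ (witness j=3)
  i=4: ✗ (none in [4,10])
  i=5: ✗ (none in [5,11])
  i=6: ✗ (none in [6,12])

0, 1, 2, 3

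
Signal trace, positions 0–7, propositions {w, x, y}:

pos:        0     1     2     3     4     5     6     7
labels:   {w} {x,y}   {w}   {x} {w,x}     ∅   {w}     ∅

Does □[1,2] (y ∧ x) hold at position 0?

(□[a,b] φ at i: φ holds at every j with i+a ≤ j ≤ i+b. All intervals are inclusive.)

Does not hold

Check (y ∧ x) at every j in [1,2]:
  j=1: true
  j=2: false
Fails at j=2 → formula fails.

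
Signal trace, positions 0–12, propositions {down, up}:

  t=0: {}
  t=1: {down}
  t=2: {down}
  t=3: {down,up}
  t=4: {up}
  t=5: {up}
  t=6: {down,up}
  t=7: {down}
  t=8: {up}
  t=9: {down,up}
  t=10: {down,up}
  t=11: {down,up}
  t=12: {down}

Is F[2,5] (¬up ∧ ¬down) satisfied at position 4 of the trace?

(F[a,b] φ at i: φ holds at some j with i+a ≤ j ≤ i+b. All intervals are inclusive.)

Does not hold

Check (¬up ∧ ¬down) at each j in [6,9]:
  j=6: false
  j=7: false
  j=8: false
  j=9: false
No position in the window satisfies it → formula fails.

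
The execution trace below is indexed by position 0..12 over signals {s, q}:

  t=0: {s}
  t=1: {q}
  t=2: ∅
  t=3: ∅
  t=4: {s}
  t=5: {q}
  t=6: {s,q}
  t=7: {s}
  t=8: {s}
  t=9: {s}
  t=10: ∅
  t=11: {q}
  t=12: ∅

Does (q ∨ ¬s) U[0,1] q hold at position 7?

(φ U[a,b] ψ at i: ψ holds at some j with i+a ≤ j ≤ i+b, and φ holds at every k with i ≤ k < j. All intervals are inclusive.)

Need some j in [7,8] with q, and (q ∨ ¬s) at every k in [7,j-1].
  j=7: q false.
  j=8: q false.
No j in the window works → until fails.

No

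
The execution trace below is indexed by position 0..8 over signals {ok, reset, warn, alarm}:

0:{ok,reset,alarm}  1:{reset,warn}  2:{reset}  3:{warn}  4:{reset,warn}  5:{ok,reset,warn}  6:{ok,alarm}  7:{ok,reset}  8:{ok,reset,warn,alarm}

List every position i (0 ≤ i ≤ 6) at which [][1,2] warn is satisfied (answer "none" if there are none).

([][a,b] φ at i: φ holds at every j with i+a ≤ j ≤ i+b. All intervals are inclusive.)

Evaluate at each i in [0,6]:
  i=0: ✗ (fails at j=2)
  i=1: ✗ (fails at j=2)
  i=2: ✓ (all of [3,4])
  i=3: ✓ (all of [4,5])
  i=4: ✗ (fails at j=6)
  i=5: ✗ (fails at j=6)
  i=6: ✗ (fails at j=7)

2, 3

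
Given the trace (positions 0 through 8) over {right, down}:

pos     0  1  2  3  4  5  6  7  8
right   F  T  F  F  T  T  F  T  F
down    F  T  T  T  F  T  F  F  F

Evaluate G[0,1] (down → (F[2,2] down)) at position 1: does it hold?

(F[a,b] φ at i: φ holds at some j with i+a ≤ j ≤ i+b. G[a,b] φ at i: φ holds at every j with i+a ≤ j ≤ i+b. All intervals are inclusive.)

No

Check (down → (F[2,2] down)) at every j in [1,2]:
  j=1: antecedent true; consequent holds (witness at 3) → ✓
  j=2: antecedent true; consequent fails (none in [4,4]) → ✗
Fails at j=2 → formula fails.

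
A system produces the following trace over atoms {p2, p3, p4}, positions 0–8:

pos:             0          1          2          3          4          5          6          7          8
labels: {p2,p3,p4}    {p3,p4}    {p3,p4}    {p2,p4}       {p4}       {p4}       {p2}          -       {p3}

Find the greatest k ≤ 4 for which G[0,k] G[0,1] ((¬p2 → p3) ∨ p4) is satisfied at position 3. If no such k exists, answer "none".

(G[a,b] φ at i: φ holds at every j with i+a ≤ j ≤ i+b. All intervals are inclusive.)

G[0,1] ((¬p2 → p3) ∨ p4) must hold from j=3 onward; find where it first fails.
  j=3: holds
  j=4: holds
  j=5: holds
  j=6: fails
Holds on [3,5], so largest k = 2.

2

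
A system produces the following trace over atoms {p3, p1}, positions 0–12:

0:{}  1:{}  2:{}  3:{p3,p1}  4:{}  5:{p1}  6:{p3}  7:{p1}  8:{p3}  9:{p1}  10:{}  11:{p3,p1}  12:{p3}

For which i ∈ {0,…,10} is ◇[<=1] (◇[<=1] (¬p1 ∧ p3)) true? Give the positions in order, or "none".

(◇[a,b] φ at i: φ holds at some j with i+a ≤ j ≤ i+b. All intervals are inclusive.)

4, 5, 6, 7, 8, 10

Evaluate at each i in [0,10]:
  i=0: ✗ (none in [0,1])
  i=1: ✗ (none in [1,2])
  i=2: ✗ (none in [2,3])
  i=3: ✗ (none in [3,4])
  i=4: ✓ (witness j=5)
  i=5: ✓ (witness j=5)
  i=6: ✓ (witness j=6)
  i=7: ✓ (witness j=7)
  i=8: ✓ (witness j=8)
  i=9: ✗ (none in [9,10])
  i=10: ✓ (witness j=11)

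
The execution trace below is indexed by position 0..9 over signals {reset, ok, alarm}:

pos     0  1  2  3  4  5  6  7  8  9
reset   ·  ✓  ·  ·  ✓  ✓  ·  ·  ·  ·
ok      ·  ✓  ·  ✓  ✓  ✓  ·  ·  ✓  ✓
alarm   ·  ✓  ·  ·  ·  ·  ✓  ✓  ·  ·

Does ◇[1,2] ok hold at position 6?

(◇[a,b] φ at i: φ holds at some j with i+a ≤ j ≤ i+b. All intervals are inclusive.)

Yes

Check ok at each j in [7,8]:
  j=7: false
  j=8: true
Found at j=8 → formula holds.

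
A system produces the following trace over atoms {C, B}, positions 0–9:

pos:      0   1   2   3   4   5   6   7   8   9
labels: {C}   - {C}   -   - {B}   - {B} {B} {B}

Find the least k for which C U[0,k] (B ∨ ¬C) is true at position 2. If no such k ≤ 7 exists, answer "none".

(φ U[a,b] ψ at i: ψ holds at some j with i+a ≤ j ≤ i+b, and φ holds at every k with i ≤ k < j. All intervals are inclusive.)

1

Need earliest j ≥ 2 with (B ∨ ¬C), and C at every k in [2,j-1].
  j=2: rhs fails.
  j=3: rhs holds; lhs holds on [2,2]. k = 1.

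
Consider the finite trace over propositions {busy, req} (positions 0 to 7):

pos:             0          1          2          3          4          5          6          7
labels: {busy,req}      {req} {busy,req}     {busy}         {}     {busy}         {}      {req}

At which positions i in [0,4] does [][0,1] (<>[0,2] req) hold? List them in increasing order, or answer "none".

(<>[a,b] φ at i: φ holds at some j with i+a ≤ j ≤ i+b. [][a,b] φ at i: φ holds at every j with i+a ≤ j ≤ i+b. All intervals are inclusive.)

0, 1

Evaluate at each i in [0,4]:
  i=0: ✓ (all of [0,1])
  i=1: ✓ (all of [1,2])
  i=2: ✗ (fails at j=3)
  i=3: ✗ (fails at j=3)
  i=4: ✗ (fails at j=4)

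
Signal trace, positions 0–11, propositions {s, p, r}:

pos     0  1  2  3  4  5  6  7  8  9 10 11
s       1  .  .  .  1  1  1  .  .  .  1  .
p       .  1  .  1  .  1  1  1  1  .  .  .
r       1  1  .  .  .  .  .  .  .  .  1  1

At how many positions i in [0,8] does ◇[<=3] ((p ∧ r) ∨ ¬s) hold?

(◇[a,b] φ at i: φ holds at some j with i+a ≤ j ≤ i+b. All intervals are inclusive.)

Evaluate at each i in [0,8]:
  i=0: ✓ (witness j=1)
  i=1: ✓ (witness j=1)
  i=2: ✓ (witness j=2)
  i=3: ✓ (witness j=3)
  i=4: ✓ (witness j=7)
  i=5: ✓ (witness j=7)
  i=6: ✓ (witness j=7)
  i=7: ✓ (witness j=7)
  i=8: ✓ (witness j=8)
Positions where it holds: {0, 1, 2, 3, 4, 5, 6, 7, 8} → 9.

9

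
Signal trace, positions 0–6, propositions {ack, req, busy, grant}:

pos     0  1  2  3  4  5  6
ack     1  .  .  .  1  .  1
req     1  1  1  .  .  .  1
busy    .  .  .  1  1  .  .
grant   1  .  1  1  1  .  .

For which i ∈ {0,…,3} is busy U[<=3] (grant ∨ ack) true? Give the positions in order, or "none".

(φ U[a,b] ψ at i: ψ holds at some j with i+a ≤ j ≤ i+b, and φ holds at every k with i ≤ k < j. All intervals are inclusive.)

Evaluate at each i in [0,3]:
  i=0: ✓ (rhs at j=0)
  i=1: ✗ (lhs fails at k=1 before rhs at j=2)
  i=2: ✓ (rhs at j=2)
  i=3: ✓ (rhs at j=3)

0, 2, 3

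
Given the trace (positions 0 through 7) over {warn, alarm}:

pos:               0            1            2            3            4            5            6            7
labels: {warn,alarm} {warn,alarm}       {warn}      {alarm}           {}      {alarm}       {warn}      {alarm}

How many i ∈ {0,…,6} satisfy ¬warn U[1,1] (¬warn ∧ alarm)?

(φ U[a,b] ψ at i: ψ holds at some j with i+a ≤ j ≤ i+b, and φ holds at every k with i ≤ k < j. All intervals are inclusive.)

Evaluate at each i in [0,6]:
  i=0: ✗ (no rhs in [1,1])
  i=1: ✗ (no rhs in [2,2])
  i=2: ✗ (lhs fails at k=2 before rhs at j=3)
  i=3: ✗ (no rhs in [4,4])
  i=4: ✓ (rhs at j=5; lhs holds on [4,4])
  i=5: ✗ (no rhs in [6,6])
  i=6: ✗ (lhs fails at k=6 before rhs at j=7)
Positions where it holds: {4} → 1.

1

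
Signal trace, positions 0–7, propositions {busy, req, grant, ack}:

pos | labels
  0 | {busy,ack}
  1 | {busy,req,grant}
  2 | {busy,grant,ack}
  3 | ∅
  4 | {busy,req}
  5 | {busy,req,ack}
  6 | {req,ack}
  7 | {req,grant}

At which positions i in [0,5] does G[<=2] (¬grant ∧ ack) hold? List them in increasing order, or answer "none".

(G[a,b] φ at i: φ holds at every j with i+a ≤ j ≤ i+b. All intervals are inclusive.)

none

Evaluate at each i in [0,5]:
  i=0: ✗ (fails at j=1)
  i=1: ✗ (fails at j=1)
  i=2: ✗ (fails at j=2)
  i=3: ✗ (fails at j=3)
  i=4: ✗ (fails at j=4)
  i=5: ✗ (fails at j=7)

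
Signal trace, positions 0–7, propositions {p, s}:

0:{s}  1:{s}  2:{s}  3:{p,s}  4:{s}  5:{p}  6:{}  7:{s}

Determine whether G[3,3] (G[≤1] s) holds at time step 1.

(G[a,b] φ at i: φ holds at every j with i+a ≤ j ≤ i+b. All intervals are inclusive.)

Check G[≤1] s at every j in [4,4]:
  j=4: fails at 5
Fails at j=4 → formula fails.

No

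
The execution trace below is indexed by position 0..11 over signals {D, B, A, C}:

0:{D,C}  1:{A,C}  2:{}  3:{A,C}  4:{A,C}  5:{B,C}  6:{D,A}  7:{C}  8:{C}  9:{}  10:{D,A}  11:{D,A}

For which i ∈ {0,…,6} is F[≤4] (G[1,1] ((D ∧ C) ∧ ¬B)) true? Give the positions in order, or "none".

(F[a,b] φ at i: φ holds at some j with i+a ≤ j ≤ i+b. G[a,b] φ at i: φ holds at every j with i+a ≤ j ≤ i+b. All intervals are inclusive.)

Evaluate at each i in [0,6]:
  i=0: ✗ (none in [0,4])
  i=1: ✗ (none in [1,5])
  i=2: ✗ (none in [2,6])
  i=3: ✗ (none in [3,7])
  i=4: ✗ (none in [4,8])
  i=5: ✗ (none in [5,9])
  i=6: ✗ (none in [6,10])

none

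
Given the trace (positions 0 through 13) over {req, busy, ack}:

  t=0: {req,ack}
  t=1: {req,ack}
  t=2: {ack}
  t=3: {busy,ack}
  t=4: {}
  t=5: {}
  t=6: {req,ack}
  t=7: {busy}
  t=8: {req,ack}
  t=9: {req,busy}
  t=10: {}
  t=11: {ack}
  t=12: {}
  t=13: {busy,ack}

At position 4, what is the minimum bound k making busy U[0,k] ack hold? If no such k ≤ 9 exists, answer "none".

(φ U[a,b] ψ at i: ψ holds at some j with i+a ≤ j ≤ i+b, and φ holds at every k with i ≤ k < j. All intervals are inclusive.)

none

Need earliest j ≥ 4 with ack, and busy at every k in [4,j-1].
  j=4: rhs fails.
  j=5: rhs fails.
  j=6: rhs holds but lhs fails at k=4.
  j=7: rhs fails.
  j=8: rhs holds but lhs fails at k=4.
  j=9: rhs fails.
  j=10: rhs fails.
  j=11: rhs holds but lhs fails at k=4.
  j=12: rhs fails.
  j=13: rhs holds but lhs fails at k=4.
No witness within the range → none.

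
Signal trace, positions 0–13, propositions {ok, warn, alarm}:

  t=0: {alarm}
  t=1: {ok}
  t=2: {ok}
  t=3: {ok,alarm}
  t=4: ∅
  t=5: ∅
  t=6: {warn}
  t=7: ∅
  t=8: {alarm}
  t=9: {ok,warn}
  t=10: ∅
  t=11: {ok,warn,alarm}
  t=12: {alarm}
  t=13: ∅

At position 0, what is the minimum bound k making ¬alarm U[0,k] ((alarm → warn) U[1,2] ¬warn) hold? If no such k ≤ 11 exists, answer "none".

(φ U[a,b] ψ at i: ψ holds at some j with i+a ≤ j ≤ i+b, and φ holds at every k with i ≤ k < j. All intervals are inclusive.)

Need earliest j ≥ 0 with ((alarm → warn) U[1,2] ¬warn), and ¬alarm at every k in [0,j-1].
  j=0: rhs fails.
  j=1: rhs holds but lhs fails at k=0.
  j=2: rhs holds but lhs fails at k=0.
  j=3: rhs fails.
  j=4: rhs holds but lhs fails at k=0.
  j=5: rhs holds but lhs fails at k=0.
  j=6: rhs holds but lhs fails at k=0.
  j=7: rhs holds but lhs fails at k=0.
  j=8: rhs fails.
  j=9: rhs holds but lhs fails at k=0.
  j=10: rhs holds but lhs fails at k=0.
  j=11: rhs holds but lhs fails at k=0.
No witness within the range → none.

none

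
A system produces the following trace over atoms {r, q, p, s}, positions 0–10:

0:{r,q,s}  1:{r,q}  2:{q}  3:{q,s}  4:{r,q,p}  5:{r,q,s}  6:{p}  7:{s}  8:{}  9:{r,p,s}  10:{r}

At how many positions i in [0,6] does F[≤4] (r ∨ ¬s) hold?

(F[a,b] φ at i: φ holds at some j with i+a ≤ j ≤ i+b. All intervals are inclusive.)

7

Evaluate at each i in [0,6]:
  i=0: ✓ (witness j=0)
  i=1: ✓ (witness j=1)
  i=2: ✓ (witness j=2)
  i=3: ✓ (witness j=4)
  i=4: ✓ (witness j=4)
  i=5: ✓ (witness j=5)
  i=6: ✓ (witness j=6)
Positions where it holds: {0, 1, 2, 3, 4, 5, 6} → 7.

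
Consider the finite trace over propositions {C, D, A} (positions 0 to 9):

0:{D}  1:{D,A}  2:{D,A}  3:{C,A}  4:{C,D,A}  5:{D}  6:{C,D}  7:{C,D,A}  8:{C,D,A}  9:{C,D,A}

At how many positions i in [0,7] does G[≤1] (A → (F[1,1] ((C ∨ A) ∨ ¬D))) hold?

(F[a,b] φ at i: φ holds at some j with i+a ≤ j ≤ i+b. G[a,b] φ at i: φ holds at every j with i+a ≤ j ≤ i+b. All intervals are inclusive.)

6

Evaluate at each i in [0,7]:
  i=0: ✓ (all of [0,1])
  i=1: ✓ (all of [1,2])
  i=2: ✓ (all of [2,3])
  i=3: ✗ (fails at j=4)
  i=4: ✗ (fails at j=4)
  i=5: ✓ (all of [5,6])
  i=6: ✓ (all of [6,7])
  i=7: ✓ (all of [7,8])
Positions where it holds: {0, 1, 2, 5, 6, 7} → 6.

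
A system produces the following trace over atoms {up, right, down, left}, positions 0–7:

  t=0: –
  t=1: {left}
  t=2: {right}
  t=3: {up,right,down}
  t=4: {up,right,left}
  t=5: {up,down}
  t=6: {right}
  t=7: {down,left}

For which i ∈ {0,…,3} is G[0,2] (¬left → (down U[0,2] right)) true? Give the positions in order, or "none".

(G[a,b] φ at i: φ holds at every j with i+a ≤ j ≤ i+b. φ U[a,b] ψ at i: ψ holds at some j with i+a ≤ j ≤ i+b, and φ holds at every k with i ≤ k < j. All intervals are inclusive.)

1, 2, 3

Evaluate at each i in [0,3]:
  i=0: ✗ (fails at j=0)
  i=1: ✓ (all of [1,3])
  i=2: ✓ (all of [2,4])
  i=3: ✓ (all of [3,5])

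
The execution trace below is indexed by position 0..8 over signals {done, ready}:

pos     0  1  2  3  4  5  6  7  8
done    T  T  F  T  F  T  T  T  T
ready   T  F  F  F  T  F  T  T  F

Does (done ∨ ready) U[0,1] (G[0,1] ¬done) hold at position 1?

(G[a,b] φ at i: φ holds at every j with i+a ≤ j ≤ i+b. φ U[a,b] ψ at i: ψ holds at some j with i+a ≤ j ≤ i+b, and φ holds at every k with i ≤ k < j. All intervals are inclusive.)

Need some j in [1,2] with G[0,1] ¬done, and (done ∨ ready) at every k in [1,j-1].
  j=1: G[0,1] ¬done — fails at 1.
  j=2: G[0,1] ¬done — fails at 3.
No j in the window works → until fails.

No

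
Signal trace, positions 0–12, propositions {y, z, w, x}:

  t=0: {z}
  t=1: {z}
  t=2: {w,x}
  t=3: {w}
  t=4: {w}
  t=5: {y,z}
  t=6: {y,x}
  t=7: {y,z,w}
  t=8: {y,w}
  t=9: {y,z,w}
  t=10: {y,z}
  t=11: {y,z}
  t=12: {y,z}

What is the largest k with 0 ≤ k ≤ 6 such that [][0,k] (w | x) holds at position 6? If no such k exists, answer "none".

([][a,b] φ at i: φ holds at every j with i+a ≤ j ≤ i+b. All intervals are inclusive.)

(w | x) must hold from j=6 onward; find where it first fails.
  j=6: holds
  j=7: holds
  j=8: holds
  j=9: holds
  j=10: fails
Holds on [6,9], so largest k = 3.

3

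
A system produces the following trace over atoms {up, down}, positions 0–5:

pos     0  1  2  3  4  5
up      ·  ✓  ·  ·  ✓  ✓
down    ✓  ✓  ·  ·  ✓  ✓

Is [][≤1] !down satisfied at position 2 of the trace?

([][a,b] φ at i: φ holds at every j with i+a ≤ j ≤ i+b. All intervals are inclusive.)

Holds

Check !down at every j in [2,3]:
  j=2: true
  j=3: true
All positions satisfy it → formula holds.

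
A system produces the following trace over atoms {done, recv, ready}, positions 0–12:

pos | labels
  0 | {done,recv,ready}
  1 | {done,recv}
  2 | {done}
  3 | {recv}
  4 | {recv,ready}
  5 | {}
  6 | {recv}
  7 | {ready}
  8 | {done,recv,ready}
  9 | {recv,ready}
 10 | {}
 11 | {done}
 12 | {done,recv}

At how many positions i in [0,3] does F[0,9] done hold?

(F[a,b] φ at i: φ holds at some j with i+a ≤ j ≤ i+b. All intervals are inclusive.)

Evaluate at each i in [0,3]:
  i=0: ✓ (witness j=0)
  i=1: ✓ (witness j=1)
  i=2: ✓ (witness j=2)
  i=3: ✓ (witness j=8)
Positions where it holds: {0, 1, 2, 3} → 4.

4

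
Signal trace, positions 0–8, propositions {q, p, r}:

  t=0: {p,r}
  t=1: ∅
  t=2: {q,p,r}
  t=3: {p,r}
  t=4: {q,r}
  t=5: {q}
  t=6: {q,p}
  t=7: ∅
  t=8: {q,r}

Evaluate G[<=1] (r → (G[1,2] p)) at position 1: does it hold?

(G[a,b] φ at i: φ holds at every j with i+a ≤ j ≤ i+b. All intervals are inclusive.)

Check (r → (G[1,2] p)) at every j in [1,2]:
  j=1: antecedent false → ✓
  j=2: antecedent true; consequent fails at 4 → ✗
Fails at j=2 → formula fails.

Does not hold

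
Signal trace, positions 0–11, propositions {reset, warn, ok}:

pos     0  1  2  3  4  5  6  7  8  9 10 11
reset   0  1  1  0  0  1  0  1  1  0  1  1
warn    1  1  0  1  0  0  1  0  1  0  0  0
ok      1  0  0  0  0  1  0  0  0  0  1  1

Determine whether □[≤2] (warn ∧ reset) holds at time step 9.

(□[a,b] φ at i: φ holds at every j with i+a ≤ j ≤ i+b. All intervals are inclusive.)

Check (warn ∧ reset) at every j in [9,11]:
  j=9: false
  j=10: false
  j=11: false
Fails at j=9 → formula fails.

No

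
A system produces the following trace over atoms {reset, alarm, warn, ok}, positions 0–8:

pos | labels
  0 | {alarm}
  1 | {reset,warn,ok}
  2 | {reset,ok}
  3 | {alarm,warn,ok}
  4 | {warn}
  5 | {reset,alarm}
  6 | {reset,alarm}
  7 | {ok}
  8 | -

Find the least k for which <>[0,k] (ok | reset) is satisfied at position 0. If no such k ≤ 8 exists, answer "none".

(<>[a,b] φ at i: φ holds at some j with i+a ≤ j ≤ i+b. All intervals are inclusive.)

Scan j = 0,1,… for (ok | reset):
  j=0: fails
  j=1: holds
First hit at j=1, so smallest k = 1-0 = 1.

1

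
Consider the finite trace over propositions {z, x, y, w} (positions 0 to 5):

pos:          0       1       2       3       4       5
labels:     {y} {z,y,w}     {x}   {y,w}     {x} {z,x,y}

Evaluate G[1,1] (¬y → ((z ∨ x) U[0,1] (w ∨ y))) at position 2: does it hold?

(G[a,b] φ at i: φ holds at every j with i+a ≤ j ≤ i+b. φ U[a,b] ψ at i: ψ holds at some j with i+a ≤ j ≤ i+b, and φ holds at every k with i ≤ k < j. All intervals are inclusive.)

Check (¬y → ((z ∨ x) U[0,1] (w ∨ y))) at every j in [3,3]:
  j=3: antecedent false → ✓
All positions satisfy it → formula holds.

Yes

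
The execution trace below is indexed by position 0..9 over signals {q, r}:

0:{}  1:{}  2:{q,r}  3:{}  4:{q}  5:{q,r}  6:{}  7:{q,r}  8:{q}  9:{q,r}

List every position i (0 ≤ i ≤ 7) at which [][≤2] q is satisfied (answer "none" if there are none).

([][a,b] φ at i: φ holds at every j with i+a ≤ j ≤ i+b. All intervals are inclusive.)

Evaluate at each i in [0,7]:
  i=0: ✗ (fails at j=0)
  i=1: ✗ (fails at j=1)
  i=2: ✗ (fails at j=3)
  i=3: ✗ (fails at j=3)
  i=4: ✗ (fails at j=6)
  i=5: ✗ (fails at j=6)
  i=6: ✗ (fails at j=6)
  i=7: ✓ (all of [7,9])

7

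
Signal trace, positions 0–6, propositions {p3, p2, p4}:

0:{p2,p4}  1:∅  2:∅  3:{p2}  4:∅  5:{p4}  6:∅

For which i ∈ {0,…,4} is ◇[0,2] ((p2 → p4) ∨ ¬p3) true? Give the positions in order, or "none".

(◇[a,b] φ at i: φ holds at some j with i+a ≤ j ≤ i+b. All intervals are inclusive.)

Evaluate at each i in [0,4]:
  i=0: ✓ (witness j=0)
  i=1: ✓ (witness j=1)
  i=2: ✓ (witness j=2)
  i=3: ✓ (witness j=3)
  i=4: ✓ (witness j=4)

0, 1, 2, 3, 4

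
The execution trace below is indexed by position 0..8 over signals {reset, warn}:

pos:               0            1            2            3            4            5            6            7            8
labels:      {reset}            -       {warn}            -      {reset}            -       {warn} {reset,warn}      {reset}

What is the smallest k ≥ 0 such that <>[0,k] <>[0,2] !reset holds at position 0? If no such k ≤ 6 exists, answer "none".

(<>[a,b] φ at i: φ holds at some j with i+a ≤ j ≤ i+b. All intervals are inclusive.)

Scan j = 0,1,… for <>[0,2] !reset:
  j=0: holds
First hit at j=0, so smallest k = 0-0 = 0.

0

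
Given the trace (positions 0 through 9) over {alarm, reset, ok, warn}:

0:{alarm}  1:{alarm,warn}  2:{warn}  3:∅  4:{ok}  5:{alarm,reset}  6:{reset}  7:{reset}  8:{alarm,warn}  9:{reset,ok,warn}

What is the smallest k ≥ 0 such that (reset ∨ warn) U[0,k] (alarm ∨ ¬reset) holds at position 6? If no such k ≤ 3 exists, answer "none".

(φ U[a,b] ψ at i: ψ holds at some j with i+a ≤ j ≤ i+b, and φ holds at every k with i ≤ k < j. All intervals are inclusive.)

2

Need earliest j ≥ 6 with (alarm ∨ ¬reset), and (reset ∨ warn) at every k in [6,j-1].
  j=6: rhs fails.
  j=7: rhs fails.
  j=8: rhs holds; lhs holds on [6,7]. k = 2.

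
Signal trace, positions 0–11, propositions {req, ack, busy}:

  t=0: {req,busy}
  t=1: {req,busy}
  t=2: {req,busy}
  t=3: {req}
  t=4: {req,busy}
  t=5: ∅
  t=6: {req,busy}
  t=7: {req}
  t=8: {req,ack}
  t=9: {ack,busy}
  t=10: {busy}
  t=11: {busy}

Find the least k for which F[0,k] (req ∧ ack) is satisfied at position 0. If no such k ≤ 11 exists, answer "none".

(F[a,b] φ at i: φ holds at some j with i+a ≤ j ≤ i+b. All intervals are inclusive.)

Scan j = 0,1,… for (req ∧ ack):
  j=0: fails
  j=1: fails
  j=2: fails
  j=3: fails
  j=4: fails
  j=5: fails
  j=6: fails
  j=7: fails
  j=8: holds
First hit at j=8, so smallest k = 8-0 = 8.

8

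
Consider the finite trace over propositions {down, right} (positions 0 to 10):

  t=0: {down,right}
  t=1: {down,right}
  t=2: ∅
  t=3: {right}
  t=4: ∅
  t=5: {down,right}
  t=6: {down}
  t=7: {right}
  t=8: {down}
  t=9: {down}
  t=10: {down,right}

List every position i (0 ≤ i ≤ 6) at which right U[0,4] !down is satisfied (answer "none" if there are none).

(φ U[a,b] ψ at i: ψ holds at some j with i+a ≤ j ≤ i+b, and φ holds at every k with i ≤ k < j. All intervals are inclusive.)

Evaluate at each i in [0,6]:
  i=0: ✓ (rhs at j=2; lhs holds on [0,1])
  i=1: ✓ (rhs at j=2; lhs holds on [1,1])
  i=2: ✓ (rhs at j=2)
  i=3: ✓ (rhs at j=3)
  i=4: ✓ (rhs at j=4)
  i=5: ✗ (lhs fails at k=6 before rhs at j=7)
  i=6: ✗ (lhs fails at k=6 before rhs at j=7)

0, 1, 2, 3, 4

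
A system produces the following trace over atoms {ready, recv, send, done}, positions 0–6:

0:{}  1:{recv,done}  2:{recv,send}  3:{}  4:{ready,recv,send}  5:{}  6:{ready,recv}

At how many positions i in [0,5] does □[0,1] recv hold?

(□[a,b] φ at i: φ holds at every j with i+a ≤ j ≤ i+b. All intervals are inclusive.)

1

Evaluate at each i in [0,5]:
  i=0: ✗ (fails at j=0)
  i=1: ✓ (all of [1,2])
  i=2: ✗ (fails at j=3)
  i=3: ✗ (fails at j=3)
  i=4: ✗ (fails at j=5)
  i=5: ✗ (fails at j=5)
Positions where it holds: {1} → 1.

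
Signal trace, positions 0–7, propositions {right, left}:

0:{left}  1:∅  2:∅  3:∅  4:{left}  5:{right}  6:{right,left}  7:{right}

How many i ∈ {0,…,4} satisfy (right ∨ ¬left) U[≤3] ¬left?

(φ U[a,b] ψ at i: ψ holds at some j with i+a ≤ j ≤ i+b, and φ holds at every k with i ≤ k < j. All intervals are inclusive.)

3

Evaluate at each i in [0,4]:
  i=0: ✗ (lhs fails at k=0 before rhs at j=1)
  i=1: ✓ (rhs at j=1)
  i=2: ✓ (rhs at j=2)
  i=3: ✓ (rhs at j=3)
  i=4: ✗ (lhs fails at k=4 before rhs at j=5)
Positions where it holds: {1, 2, 3} → 3.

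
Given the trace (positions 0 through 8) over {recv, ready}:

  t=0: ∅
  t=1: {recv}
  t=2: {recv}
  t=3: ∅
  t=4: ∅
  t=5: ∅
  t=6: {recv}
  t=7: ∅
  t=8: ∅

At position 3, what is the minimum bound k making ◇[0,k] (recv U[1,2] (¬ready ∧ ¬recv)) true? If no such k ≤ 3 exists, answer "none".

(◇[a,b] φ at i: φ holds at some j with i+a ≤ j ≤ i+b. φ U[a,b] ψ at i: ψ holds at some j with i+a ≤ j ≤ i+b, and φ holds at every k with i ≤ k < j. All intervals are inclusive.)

3

Scan j = 3,4,… for (recv U[1,2] (¬ready ∧ ¬recv)):
  j=3: fails
  j=4: fails
  j=5: fails
  j=6: holds
First hit at j=6, so smallest k = 6-3 = 3.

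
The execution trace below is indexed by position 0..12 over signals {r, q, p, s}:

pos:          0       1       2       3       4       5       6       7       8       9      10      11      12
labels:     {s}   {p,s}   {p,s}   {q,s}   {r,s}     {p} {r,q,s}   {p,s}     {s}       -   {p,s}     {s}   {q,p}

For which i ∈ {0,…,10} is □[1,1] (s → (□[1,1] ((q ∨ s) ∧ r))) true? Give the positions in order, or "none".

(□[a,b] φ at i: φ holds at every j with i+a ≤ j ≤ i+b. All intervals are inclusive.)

Evaluate at each i in [0,10]:
  i=0: ✗ (fails at j=1)
  i=1: ✗ (fails at j=2)
  i=2: ✓ (all of [3,3])
  i=3: ✗ (fails at j=4)
  i=4: ✓ (all of [5,5])
  i=5: ✗ (fails at j=6)
  i=6: ✗ (fails at j=7)
  i=7: ✗ (fails at j=8)
  i=8: ✓ (all of [9,9])
  i=9: ✗ (fails at j=10)
  i=10: ✗ (fails at j=11)

2, 4, 8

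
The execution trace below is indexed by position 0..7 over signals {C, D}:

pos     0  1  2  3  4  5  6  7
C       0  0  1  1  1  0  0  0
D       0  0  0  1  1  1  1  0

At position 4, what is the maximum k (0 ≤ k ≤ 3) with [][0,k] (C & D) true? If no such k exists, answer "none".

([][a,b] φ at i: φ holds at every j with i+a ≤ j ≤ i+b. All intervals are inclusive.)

0

(C & D) must hold from j=4 onward; find where it first fails.
  j=4: holds
  j=5: fails
Holds on [4,4], so largest k = 0.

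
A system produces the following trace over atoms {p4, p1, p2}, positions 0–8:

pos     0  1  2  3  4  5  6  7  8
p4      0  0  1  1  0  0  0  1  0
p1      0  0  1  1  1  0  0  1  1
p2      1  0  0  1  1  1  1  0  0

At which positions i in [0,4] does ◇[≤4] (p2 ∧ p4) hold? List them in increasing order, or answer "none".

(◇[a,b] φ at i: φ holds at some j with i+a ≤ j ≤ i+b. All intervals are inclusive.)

0, 1, 2, 3

Evaluate at each i in [0,4]:
  i=0: ✓ (witness j=3)
  i=1: ✓ (witness j=3)
  i=2: ✓ (witness j=3)
  i=3: ✓ (witness j=3)
  i=4: ✗ (none in [4,8])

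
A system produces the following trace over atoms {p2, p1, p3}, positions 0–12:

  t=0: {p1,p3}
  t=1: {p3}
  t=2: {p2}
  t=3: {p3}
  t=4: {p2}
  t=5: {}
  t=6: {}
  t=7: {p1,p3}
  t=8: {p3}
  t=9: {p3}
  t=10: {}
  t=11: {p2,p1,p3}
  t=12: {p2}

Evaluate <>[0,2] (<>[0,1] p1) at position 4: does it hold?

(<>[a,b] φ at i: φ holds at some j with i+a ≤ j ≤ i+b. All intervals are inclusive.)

Check <>[0,1] p1 at each j in [4,6]:
  j=4: fails (none in [4,5])
  j=5: fails (none in [5,6])
  j=6: holds (witness at 7)
Found at j=6 → formula holds.

Holds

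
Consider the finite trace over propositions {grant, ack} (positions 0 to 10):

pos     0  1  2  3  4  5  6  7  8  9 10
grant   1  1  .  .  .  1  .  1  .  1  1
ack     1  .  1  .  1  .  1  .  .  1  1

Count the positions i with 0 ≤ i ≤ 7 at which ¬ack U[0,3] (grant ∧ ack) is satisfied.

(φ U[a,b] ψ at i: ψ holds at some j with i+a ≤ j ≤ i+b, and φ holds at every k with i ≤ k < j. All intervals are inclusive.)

2

Evaluate at each i in [0,7]:
  i=0: ✓ (rhs at j=0)
  i=1: ✗ (no rhs in [1,4])
  i=2: ✗ (no rhs in [2,5])
  i=3: ✗ (no rhs in [3,6])
  i=4: ✗ (no rhs in [4,7])
  i=5: ✗ (no rhs in [5,8])
  i=6: ✗ (lhs fails at k=6 before rhs at j=9)
  i=7: ✓ (rhs at j=9; lhs holds on [7,8])
Positions where it holds: {0, 7} → 2.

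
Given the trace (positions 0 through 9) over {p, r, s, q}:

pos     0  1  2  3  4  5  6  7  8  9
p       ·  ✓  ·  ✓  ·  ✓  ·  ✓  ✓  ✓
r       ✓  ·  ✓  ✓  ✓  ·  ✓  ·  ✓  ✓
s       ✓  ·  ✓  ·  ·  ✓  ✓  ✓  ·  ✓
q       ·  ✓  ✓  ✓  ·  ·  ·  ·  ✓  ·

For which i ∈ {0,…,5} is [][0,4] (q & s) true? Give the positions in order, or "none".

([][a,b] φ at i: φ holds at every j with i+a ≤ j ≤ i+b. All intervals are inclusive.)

none

Evaluate at each i in [0,5]:
  i=0: ✗ (fails at j=0)
  i=1: ✗ (fails at j=1)
  i=2: ✗ (fails at j=3)
  i=3: ✗ (fails at j=3)
  i=4: ✗ (fails at j=4)
  i=5: ✗ (fails at j=5)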